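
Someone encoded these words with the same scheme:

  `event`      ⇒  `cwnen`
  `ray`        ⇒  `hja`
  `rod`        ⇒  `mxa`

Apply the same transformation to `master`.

The output letters match the input read backwards, each shifted +9: event reversed is tneve. The word is reversed, then every letter is shifted forward by 9.
On master: reverse → retsam; then shift: r+9=a, e+9=n, t+9=c, s+9=b, a+9=j, m+9=v.

ancbjv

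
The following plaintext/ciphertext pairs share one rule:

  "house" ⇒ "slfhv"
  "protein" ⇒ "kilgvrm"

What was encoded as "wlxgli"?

Letters are reflected about the middle of the alphabet (position → 25−position): Atbash.
Undoing it on wlxgli: w↔d, l↔o, x↔c, g↔t, l↔o, i↔r.

doctor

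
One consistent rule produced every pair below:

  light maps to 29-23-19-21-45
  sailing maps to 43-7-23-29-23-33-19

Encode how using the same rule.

21-35-51

Each letter becomes 2×(its alphabet position, a=1..z=26) + 5.
On how: h=8→21, o=15→35, w=23→51.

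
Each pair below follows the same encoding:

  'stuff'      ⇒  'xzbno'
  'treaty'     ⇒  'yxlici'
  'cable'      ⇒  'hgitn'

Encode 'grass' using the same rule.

lxhab

In stuff: s→x is +5, t→z is +6, u→b is +7, f→n is +8 — the shift increases by 1 each position. Each letter shifts forward by (position + 5), i.e. 5, 6, 7, … — the shift grows by one for each successive letter.
For grass: g+5=l, r+6=x, a+7=h, s+8=a, s+9=b.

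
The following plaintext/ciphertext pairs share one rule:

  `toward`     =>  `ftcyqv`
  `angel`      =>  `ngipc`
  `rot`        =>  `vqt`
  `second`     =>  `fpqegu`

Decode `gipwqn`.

lounge

Read the word backwards and shift each letter +2.
Decoding gipwqn: shift back: g−2=e, i−2=g, p−2=n, w−2=u, q−2=o, n−2=l → egnuol; then reverse → lounge.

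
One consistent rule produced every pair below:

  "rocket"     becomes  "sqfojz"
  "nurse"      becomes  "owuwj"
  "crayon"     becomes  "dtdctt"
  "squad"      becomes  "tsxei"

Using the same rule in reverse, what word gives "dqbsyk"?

In rocket: r→s is +1, o→q is +2, c→f is +3, k→o is +4 — the shift increases by 1 each position. Each letter shifts forward by (position + 1), i.e. 1, 2, 3, … — the shift grows by one for each successive letter.
Decoding dqbsyk: d−1=c, q−2=o, b−3=y, s−4=o, y−5=t, k−6=e.

coyote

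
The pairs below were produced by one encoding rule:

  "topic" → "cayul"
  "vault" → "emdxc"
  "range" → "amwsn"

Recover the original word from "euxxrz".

violin

Shifts by position in topic: pos 0: t→c (+9), pos 1: o→a (+12), pos 2: p→y (+9), pos 3: i→u (+12) — repeating every 2. It's a Vigenère-style cipher with numeric key [9,12]: position i shifts by key[i mod 2].
Decoding euxxrz: e−9=v, u−12=i, x−9=o, x−12=l, r−9=i, z−12=n.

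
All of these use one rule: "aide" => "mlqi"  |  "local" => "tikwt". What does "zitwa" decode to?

The output letters match the input read backwards, each shifted +8: aide reversed is edia. The word is reversed, then every letter is shifted forward by 8.
Undoing it on zitwa: shift back: z−8=r, i−8=a, t−8=l, w−8=o, a−8=s → ralos; then reverse → solar.

solar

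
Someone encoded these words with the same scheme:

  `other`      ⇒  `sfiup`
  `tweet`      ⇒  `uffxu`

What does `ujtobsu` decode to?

The output letters match the input read backwards, each shifted +1: other reversed is rehto. The word is reversed, then every letter is shifted forward by 1.
Undoing it on ujtobsu: shift back: u−1=t, j−1=i, t−1=s, o−1=n, b−1=a, s−1=r, u−1=t → tisnart; then reverse → transit.

transit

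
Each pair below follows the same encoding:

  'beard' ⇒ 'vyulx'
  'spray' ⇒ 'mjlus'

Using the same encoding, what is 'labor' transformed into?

Compare letters: b→v is +20, e→y is +20, a→u is +20 — a constant shift. Each letter is shifted forward by 20 in the alphabet (a Caesar shift of +20).
On labor: l+20=f, a+20=u, b+20=v, o+20=i, r+20=l.

fuvil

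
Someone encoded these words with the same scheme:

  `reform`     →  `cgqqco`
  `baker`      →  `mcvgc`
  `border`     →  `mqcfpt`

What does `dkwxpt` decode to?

Shifts by position in reform: pos 0: r→c (+11), pos 1: e→g (+2), pos 2: f→q (+11), pos 3: o→q (+2) — repeating every 2. A repeating key of period 2 is used — shifts +11, +2 over and over.
Undoing it on dkwxpt: d−11=s, k−2=i, w−11=l, x−2=v, p−11=e, t−2=r.

silver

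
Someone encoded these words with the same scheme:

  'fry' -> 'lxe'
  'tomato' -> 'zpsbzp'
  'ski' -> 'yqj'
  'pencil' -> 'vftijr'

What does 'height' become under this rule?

nfjmnz

The shift depends on letter class: consonant f→l is +6, but vowel o→p is +1. The rule splits by letter class: vowels +1, consonants +6.
For height: h(cons)+6=n, e(vowel)+1=f, i(vowel)+1=j, g(cons)+6=m, h(cons)+6=n, t(cons)+6=z.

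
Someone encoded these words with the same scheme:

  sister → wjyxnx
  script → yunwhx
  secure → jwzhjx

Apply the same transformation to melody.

ditqjr

The output letters match the input read backwards, each shifted +5: sister reversed is retsis. Read the word backwards and shift each letter +5.
For melody: reverse → ydolem; then shift: y+5=d, d+5=i, o+5=t, l+5=q, e+5=j, m+5=r.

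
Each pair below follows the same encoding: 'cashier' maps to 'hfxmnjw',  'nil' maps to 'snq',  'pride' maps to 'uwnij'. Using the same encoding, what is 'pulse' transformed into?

uzqxj

It's a constant shift of +5 (ROT5).
On pulse: p+5=u, u+5=z, l+5=q, s+5=x, e+5=j.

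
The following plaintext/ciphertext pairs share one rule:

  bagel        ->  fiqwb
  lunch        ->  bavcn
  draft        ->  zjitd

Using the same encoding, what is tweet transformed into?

Each letter's alphabet position (a=0..z=25) is mapped through 23·x+8 mod 26 — an affine cipher.
For tweet: t(19)→23·19+8≡3=d; w(22)→23·22+8≡20=u; e(4)→23·4+8≡22=w; e(4)→23·4+8≡22=w; t(19)→23·19+8≡3=d (all mod 26).

duwwd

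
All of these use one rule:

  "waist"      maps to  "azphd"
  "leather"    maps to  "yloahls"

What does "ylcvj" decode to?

The output letters match the input read backwards, each shifted +7: waist reversed is tsiaw. Two steps: reverse the string, then apply a Caesar shift of +7.
Reversing it on ylcvj: shift back: y−7=r, l−7=e, c−7=v, v−7=o, j−7=c → revoc; then reverse → cover.

cover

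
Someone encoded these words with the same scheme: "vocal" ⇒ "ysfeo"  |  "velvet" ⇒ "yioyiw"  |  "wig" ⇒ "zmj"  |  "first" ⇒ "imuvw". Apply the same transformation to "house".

The shift depends on letter class: consonant v→y is +3, but vowel o→s is +4. Vowels shift forward by 4 and consonants shift forward by 3.
Applying it to house: h(cons)+3=k, o(vowel)+4=s, u(vowel)+4=y, s(cons)+3=v, e(vowel)+4=i.

ksyvi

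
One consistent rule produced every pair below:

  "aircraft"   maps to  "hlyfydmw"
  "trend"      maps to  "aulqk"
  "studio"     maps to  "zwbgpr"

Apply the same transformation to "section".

zhjwpru

Shifts by position in aircraft: pos 0: a→h (+7), pos 1: i→l (+3), pos 2: r→y (+7), pos 3: c→f (+3) — repeating every 2. The shifts repeat in a cycle of length 2: positions 0,1,… shift by +7, +3, then the pattern repeats.
On section: s+7=z, e+3=h, c+7=j, t+3=w, i+7=p, o+3=r, n+7=u.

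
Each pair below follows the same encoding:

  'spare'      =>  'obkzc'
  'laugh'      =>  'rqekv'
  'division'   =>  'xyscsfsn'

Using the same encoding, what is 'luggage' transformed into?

oqkqqev

The output letters match the input read backwards, each shifted +10: spare reversed is eraps. Read the word backwards and shift each letter +10.
Applying it to luggage: reverse → egaggul; then shift: e+10=o, g+10=q, a+10=k, g+10=q, g+10=q, u+10=e, l+10=v.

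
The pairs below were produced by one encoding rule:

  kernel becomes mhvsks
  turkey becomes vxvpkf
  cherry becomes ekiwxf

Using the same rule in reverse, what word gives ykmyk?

In kernel: k→m is +2, e→h is +3, r→v is +4, n→s is +5 — the shift increases by 1 each position. Letter i (0-indexed) is shifted by i+2, so successive shifts are 2, 3, 4, ….
Decoding ykmyk: y−2=w, k−3=h, m−4=i, y−5=t, k−6=e.

white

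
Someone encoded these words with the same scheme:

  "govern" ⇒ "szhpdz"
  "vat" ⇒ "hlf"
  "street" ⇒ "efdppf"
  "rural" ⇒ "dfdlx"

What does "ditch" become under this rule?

ptfot

The shift depends on letter class: consonant g→s is +12, but vowel o→z is +11. The rule splits by letter class: vowels +11, consonants +12.
Applying it to ditch: d(cons)+12=p, i(vowel)+11=t, t(cons)+12=f, c(cons)+12=o, h(cons)+12=t.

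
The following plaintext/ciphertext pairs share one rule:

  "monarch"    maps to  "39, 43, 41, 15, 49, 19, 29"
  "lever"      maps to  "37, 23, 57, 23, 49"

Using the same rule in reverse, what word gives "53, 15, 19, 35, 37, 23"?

tackle

Each letter becomes 2×(its alphabet position, a=1..z=26) + 13.
Decoding 53, 15, 19, 35, 37, 23: 53→(53−13)÷2=20=t, 15→(15−13)÷2=1=a, 19→(19−13)÷2=3=c, 35→(35−13)÷2=11=k, 37→(37−13)÷2=12=l, 23→(23−13)÷2=5=e.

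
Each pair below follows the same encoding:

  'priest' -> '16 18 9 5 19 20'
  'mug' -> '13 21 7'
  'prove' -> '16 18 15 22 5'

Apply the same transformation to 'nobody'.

14 15 2 15 4 25

Letters become their 1-indexed alphabet positions: a=1 … z=26.
Applying it to nobody: n=14→14, o=15→15, b=2→2, o=15→15, d=4→4, y=25→25.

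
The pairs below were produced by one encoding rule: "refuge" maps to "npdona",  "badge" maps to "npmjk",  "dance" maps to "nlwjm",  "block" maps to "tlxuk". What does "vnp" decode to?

gem

The output letters match the input read backwards, each shifted +9: refuge reversed is egufer. The word is reversed, then every letter is shifted forward by 9.
Decoding vnp: shift back: v−9=m, n−9=e, p−9=g → meg; then reverse → gem.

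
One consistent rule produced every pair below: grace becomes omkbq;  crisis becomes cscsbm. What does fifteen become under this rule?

Two steps: reverse the string, then apply a Caesar shift of +10.
On fifteen: reverse → neetfif; then shift: n+10=x, e+10=o, e+10=o, t+10=d, f+10=p, i+10=s, f+10=p.

xoodpsp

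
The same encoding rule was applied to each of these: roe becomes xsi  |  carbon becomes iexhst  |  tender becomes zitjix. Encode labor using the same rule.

Two shifts are in play — +4 for a/e/i/o/u, +6 for every other letter.
Applying it to labor: l(cons)+6=r, a(vowel)+4=e, b(cons)+6=h, o(vowel)+4=s, r(cons)+6=x.

rehsx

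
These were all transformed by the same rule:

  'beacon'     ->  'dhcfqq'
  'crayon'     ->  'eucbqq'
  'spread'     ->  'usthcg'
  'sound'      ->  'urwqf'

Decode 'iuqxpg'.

Shifts by position in beacon: pos 0: b→d (+2), pos 1: e→h (+3), pos 2: a→c (+2), pos 3: c→f (+3) — repeating every 2. The shifts repeat in a cycle of length 2: positions 0,1,… shift by +2, +3, then the pattern repeats.
Decoding iuqxpg: i−2=g, u−3=r, q−2=o, x−3=u, p−2=n, g−3=d.

ground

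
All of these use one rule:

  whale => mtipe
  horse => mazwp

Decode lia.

sad

The output letters match the input read backwards, each shifted +8: whale reversed is elahw. Read the word backwards and shift each letter +8.
Decoding lia: shift back: l−8=d, i−8=a, a−8=s → das; then reverse → sad.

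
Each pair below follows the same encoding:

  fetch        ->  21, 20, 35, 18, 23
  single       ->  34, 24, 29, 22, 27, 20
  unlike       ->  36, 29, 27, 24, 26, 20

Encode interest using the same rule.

24, 29, 35, 20, 33, 20, 34, 35

f is letter #6 and maps to 21: an offset of 15. Each letter is replaced by its alphabet position (a=1..z=26) + 15.
For interest: i=9→24, n=14→29, t=20→35, e=5→20, r=18→33, e=5→20, s=19→34, t=20→35.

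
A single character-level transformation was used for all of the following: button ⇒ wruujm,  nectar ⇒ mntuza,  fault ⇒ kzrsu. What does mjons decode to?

novel

b(1)→w(22) and u(20)→r(17) fit y≡23x+25 (mod 26); the inverse of 23 mod 26 is 17. Treating letters as 0–25, the rule is x ↦ 23x + 25 (mod 26).
Decoding mjons: m(12)→17·(12−25)≡13=n; j(9)→17·(9−25)≡14=o; o(14)→17·(14−25)≡21=v; n(13)→17·(13−25)≡4=e; s(18)→17·(18−25)≡11=l (all mod 26).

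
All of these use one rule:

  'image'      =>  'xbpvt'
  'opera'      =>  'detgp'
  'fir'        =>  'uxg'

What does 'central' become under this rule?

rtcigpa

Compare letters: i→x is +15, m→b is +15, a→p is +15 — a constant shift. It's a constant shift of +15 (ROT15).
Applying it to central: c+15=r, e+15=t, n+15=c, t+15=i, r+15=g, a+15=p, l+15=a.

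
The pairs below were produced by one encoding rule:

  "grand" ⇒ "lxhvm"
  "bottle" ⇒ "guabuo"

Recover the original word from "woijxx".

In grand: g→l is +5, r→x is +6, a→h is +7, n→v is +8 — the shift increases by 1 each position. Each letter shifts forward by (position + 5), i.e. 5, 6, 7, … — the shift grows by one for each successive letter.
Reversing it on woijxx: w−5=r, o−6=i, i−7=b, j−8=b, x−9=o, x−10=n.

ribbon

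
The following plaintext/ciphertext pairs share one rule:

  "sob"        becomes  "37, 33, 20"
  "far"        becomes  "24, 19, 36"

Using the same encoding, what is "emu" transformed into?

Each letter is replaced by its alphabet position (a=1..z=26) + 18.
On emu: e=5→23, m=13→31, u=21→39.

23, 31, 39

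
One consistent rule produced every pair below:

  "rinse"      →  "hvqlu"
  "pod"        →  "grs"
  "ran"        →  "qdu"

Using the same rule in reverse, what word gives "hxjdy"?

vague

The output letters match the input read backwards, each shifted +3: rinse reversed is esnir. Two steps: reverse the string, then apply a Caesar shift of +3.
Undoing it on hxjdy: shift back: h−3=e, x−3=u, j−3=g, d−3=a, y−3=v → eugav; then reverse → vague.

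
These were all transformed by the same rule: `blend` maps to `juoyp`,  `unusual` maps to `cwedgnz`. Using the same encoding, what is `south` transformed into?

axeet

In blend: b→j is +8, l→u is +9, e→o is +10, n→y is +11 — the shift increases by 1 each position. Letter i (0-indexed) is shifted by i+8, so successive shifts are 8, 9, 10, ….
Applying it to south: s+8=a, o+9=x, u+10=e, t+11=e, h+12=t.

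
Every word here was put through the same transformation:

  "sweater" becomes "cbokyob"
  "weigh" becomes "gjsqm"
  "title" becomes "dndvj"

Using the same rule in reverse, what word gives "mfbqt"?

The shifts repeat in a cycle of length 3: positions 0,1,… shift by +10, +5, +10, then the pattern repeats.
Undoing it on mfbqt: m−10=c, f−5=a, b−10=r, q−10=g, t−5=o.

cargo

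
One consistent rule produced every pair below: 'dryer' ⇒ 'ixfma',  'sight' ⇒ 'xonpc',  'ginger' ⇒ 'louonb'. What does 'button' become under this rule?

gaabxx

In dryer: d→i is +5, r→x is +6, y→f is +7, e→m is +8 — the shift increases by 1 each position. The shift increases by 1 at each position, starting from +5: 5, 6, 7, ….
On button: b+5=g, u+6=a, t+7=a, t+8=b, o+9=x, n+10=x.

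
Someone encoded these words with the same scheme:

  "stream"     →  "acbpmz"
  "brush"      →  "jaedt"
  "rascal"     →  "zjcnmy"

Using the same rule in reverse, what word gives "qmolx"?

In stream: s→a is +8, t→c is +9, r→b is +10, e→p is +11 — the shift increases by 1 each position. Each letter shifts forward by (position + 8), i.e. 8, 9, 10, … — the shift grows by one for each successive letter.
Reversing it on qmolx: q−8=i, m−9=d, o−10=e, l−11=a, x−12=l.

ideal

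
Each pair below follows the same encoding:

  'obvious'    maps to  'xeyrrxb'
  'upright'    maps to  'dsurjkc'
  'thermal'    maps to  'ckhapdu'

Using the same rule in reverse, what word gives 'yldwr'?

piano

Shifts by position in obvious: pos 0: o→x (+9), pos 1: b→e (+3), pos 2: v→y (+3), pos 3: i→r (+9), pos 4: o→r (+3), pos 5: u→x (+3) — repeating every 3. It's a Vigenère-style cipher with numeric key [9,3,3]: position i shifts by key[i mod 3].
Undoing it on yldwr: y−9=p, l−3=i, d−3=a, w−9=n, r−3=o.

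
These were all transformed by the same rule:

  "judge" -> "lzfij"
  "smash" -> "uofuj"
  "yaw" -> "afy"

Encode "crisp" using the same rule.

The shift depends on letter class: consonant j→l is +2, but vowel u→z is +5. Two shifts are in play — +5 for a/e/i/o/u, +2 for every other letter.
Applying it to crisp: c(cons)+2=e, r(cons)+2=t, i(vowel)+5=n, s(cons)+2=u, p(cons)+2=r.

etnur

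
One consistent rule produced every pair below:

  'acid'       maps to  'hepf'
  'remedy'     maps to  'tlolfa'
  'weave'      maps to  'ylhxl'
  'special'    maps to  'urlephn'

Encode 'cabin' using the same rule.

ehdpp

The shift depends on letter class: consonant c→e is +2, but vowel a→h is +7. The rule splits by letter class: vowels +7, consonants +2.
On cabin: c(cons)+2=e, a(vowel)+7=h, b(cons)+2=d, i(vowel)+7=p, n(cons)+2=p.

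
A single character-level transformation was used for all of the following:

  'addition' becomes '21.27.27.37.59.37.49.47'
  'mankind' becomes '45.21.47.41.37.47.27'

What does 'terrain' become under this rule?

59.29.55.55.21.37.47

a(#1)→21 and d(#4)→27: differences scale by 2, so n = 2·pos + 19. Each letter becomes 2×(its alphabet position, a=1..z=26) + 19.
Applying it to terrain: t=20→59, e=5→29, r=18→55, r=18→55, a=1→21, i=9→37, n=14→47.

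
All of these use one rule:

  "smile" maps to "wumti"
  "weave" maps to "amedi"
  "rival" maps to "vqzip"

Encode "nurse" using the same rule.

Shifts by position in smile: pos 0: s→w (+4), pos 1: m→u (+8), pos 2: i→m (+4), pos 3: l→t (+8) — repeating every 2. A repeating key of period 2 is used — shifts +4, +8 over and over.
On nurse: n+4=r, u+8=c, r+4=v, s+8=a, e+4=i.

rcvai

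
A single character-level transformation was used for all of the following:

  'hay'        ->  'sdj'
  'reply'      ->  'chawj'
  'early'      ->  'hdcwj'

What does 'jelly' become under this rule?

uhwwj

The shift depends on letter class: consonant h→s is +11, but vowel a→d is +3. The rule splits by letter class: vowels +3, consonants +11.
For jelly: j(cons)+11=u, e(vowel)+3=h, l(cons)+11=w, l(cons)+11=w, y(cons)+11=j.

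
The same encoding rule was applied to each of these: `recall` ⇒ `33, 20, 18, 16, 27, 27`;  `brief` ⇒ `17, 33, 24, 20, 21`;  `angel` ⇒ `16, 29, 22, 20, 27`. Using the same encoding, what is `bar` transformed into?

r is letter #18 and maps to 33: an offset of 15. The number is (letter's place in the alphabet, a=1) + 15.
On bar: b=2→17, a=1→16, r=18→33.

17, 16, 33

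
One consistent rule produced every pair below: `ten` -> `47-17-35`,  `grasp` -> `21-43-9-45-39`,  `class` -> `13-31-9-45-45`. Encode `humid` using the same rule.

Each letter becomes 2×(its alphabet position, a=1..z=26) + 7.
For humid: h=8→23, u=21→49, m=13→33, i=9→25, d=4→15.

23-49-33-25-15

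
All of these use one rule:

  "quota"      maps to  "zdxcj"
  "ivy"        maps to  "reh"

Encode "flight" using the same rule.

Compare letters: q→z is +9, u→d is +9, o→x is +9 — a constant shift. Each letter is shifted forward by 9 in the alphabet (a Caesar shift of +9).
Applying it to flight: f+9=o, l+9=u, i+9=r, g+9=p, h+9=q, t+9=c.

ourpqc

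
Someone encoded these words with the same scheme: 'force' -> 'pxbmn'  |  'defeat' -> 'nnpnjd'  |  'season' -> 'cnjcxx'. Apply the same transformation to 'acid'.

jmrn

The shift depends on letter class: consonant f→p is +10, but vowel o→x is +9. Vowels shift forward by 9 and consonants shift forward by 10.
Applying it to acid: a(vowel)+9=j, c(cons)+10=m, i(vowel)+9=r, d(cons)+10=n.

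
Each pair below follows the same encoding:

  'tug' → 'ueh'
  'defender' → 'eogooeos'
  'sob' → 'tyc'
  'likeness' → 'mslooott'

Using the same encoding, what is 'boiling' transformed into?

The shift depends on letter class: consonant t→u is +1, but vowel u→e is +10. The rule splits by letter class: vowels +10, consonants +1.
For boiling: b(cons)+1=c, o(vowel)+10=y, i(vowel)+10=s, l(cons)+1=m, i(vowel)+10=s, n(cons)+1=o, g(cons)+1=h.

cysmsoh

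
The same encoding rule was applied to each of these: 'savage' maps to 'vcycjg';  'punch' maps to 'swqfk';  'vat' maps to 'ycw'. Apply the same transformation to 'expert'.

The rule splits by letter class: vowels +2, consonants +3.
On expert: e(vowel)+2=g, x(cons)+3=a, p(cons)+3=s, e(vowel)+2=g, r(cons)+3=u, t(cons)+3=w.

gasguw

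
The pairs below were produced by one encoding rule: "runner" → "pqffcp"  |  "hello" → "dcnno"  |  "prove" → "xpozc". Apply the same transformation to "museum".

r(17)→p(15) and u(20)→q(16) fit y≡9x+18 (mod 26); the inverse of 9 mod 26 is 3. Each letter's alphabet position (a=0..z=25) is mapped through 9·x+18 mod 26 — an affine cipher.
Applying it to museum: m(12)→9·12+18≡22=w; u(20)→9·20+18≡16=q; s(18)→9·18+18≡24=y; e(4)→9·4+18≡2=c; u(20)→9·20+18≡16=q; m(12)→9·12+18≡22=w (all mod 26).

wqycqw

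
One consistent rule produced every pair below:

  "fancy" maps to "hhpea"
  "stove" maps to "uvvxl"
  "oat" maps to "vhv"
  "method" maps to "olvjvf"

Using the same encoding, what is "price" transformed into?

rtpel

The shift depends on letter class: consonant f→h is +2, but vowel a→h is +7. Two shifts are in play — +7 for a/e/i/o/u, +2 for every other letter.
On price: p(cons)+2=r, r(cons)+2=t, i(vowel)+7=p, c(cons)+2=e, e(vowel)+7=l.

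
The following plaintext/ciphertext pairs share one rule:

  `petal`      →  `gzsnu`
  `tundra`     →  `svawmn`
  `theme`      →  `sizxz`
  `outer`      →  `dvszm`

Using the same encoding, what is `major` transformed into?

xnodm

p(15)→g(6) and e(4)→z(25) fit y≡3x+13 (mod 26); the inverse of 3 mod 26 is 9. This is an affine cipher: with a=0,…,z=25, each position x becomes (3x+13) mod 26.
For major: m(12)→3·12+13≡23=x; a(0)→3·0+13≡13=n; j(9)→3·9+13≡14=o; o(14)→3·14+13≡3=d; r(17)→3·17+13≡12=m (all mod 26).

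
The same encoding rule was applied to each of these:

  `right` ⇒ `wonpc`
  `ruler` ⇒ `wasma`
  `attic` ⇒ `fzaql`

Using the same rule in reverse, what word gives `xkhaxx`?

In right: r→w is +5, i→o is +6, g→n is +7, h→p is +8 — the shift increases by 1 each position. Letter i (0-indexed) is shifted by i+5, so successive shifts are 5, 6, 7, ….
Undoing it on xkhaxx: x−5=s, k−6=e, h−7=a, a−8=s, x−9=o, x−10=n.

season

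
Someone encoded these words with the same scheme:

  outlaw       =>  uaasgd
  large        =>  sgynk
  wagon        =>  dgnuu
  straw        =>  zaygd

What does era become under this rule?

The shift depends on letter class: consonant t→a is +7, but vowel o→u is +6. Vowels shift forward by 6 and consonants shift forward by 7.
Applying it to era: e(vowel)+6=k, r(cons)+7=y, a(vowel)+6=g.

kyg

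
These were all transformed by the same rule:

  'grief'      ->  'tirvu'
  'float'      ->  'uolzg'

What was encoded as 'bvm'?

Each pair mirrors across the alphabet (g↔t, r↔i, i↔r): positions sum to 25. This is the alphabet-reversal cipher (Atbash): a becomes z, b becomes y, etc.
Decoding bvm: b↔y, v↔e, m↔n.

yen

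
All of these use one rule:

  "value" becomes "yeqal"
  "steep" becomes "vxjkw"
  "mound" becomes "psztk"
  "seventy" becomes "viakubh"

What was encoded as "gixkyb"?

desert

In value: v→y is +3, a→e is +4, l→q is +5, u→a is +6 — the shift increases by 1 each position. Each letter shifts forward by (position + 3), i.e. 3, 4, 5, … — the shift grows by one for each successive letter.
Decoding gixkyb: g−3=d, i−4=e, x−5=s, k−6=e, y−7=r, b−8=t.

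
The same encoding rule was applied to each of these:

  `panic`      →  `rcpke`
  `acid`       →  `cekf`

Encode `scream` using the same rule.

uetgco

Every letter moves 2 places later in the alphabet, wrapping around z→a.
For scream: s+2=u, c+2=e, r+2=t, e+2=g, a+2=c, m+2=o.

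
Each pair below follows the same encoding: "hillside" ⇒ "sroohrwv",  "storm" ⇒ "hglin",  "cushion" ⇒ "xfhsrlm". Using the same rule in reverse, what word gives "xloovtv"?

Each pair mirrors across the alphabet (h↔s, i↔r, l↔o): positions sum to 25. Letters are reflected about the middle of the alphabet (position → 25−position): Atbash.
Decoding xloovtv: x↔c, l↔o, o↔l, o↔l, v↔e, t↔g, v↔e.

college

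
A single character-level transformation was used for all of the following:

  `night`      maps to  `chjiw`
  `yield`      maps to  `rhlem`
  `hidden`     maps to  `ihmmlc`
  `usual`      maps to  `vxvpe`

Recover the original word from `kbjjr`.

Each letter's alphabet position (a=0..z=25) is mapped through 25·x+15 mod 26 — an affine cipher.
Decoding kbjjr: k(10)→25·(10−15)≡5=f; b(1)→25·(1−15)≡14=o; j(9)→25·(9−15)≡6=g; j(9)→25·(9−15)≡6=g; r(17)→25·(17−15)≡24=y (all mod 26).

foggy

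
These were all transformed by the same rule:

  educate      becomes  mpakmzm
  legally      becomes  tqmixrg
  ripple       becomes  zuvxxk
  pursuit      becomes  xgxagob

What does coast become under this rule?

It's a Vigenère-style cipher with numeric key [8,12,6]: position i shifts by key[i mod 3].
On coast: c+8=k, o+12=a, a+6=g, s+8=a, t+12=f.

kagaf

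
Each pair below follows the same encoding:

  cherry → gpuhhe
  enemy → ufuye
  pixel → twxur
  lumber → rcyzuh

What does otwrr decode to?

spill

c(2)→g(6) and h(7)→p(15) fit y≡7x+18 (mod 26); the inverse of 7 mod 26 is 15. This is an affine cipher: with a=0,…,z=25, each position x becomes (7x+18) mod 26.
Undoing it on otwrr: o(14)→15·(14−18)≡18=s; t(19)→15·(19−18)≡15=p; w(22)→15·(22−18)≡8=i; r(17)→15·(17−18)≡11=l; r(17)→15·(17−18)≡11=l (all mod 26).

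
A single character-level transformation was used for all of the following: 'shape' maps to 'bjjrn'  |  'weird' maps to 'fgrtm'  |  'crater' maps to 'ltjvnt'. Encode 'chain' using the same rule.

It's a Vigenère-style cipher with numeric key [9,2]: position i shifts by key[i mod 2].
Applying it to chain: c+9=l, h+2=j, a+9=j, i+2=k, n+9=w.

ljjkw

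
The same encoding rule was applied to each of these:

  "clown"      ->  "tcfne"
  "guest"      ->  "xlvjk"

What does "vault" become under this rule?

mrlck

Each letter is shifted forward by 17 in the alphabet (a Caesar shift of +17).
For vault: v+17=m, a+17=r, u+17=l, l+17=c, t+17=k.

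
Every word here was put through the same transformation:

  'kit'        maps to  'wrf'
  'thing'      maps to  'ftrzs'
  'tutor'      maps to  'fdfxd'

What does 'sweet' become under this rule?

einnf

Two shifts are in play — +9 for a/e/i/o/u, +12 for every other letter.
Applying it to sweet: s(cons)+12=e, w(cons)+12=i, e(vowel)+9=n, e(vowel)+9=n, t(cons)+12=f.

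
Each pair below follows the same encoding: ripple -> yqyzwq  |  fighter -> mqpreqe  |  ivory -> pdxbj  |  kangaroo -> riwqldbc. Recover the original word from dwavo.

In ripple: r→y is +7, i→q is +8, p→y is +9, p→z is +10 — the shift increases by 1 each position. Each letter shifts forward by (position + 7), i.e. 7, 8, 9, … — the shift grows by one for each successive letter.
Decoding dwavo: d−7=w, w−8=o, a−9=r, v−10=l, o−11=d.

world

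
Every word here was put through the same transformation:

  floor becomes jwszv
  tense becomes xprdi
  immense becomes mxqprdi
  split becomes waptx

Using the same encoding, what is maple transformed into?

Shifts by position in floor: pos 0: f→j (+4), pos 1: l→w (+11), pos 2: o→s (+4), pos 3: o→z (+11) — repeating every 2. It's a Vigenère-style cipher with numeric key [4,11]: position i shifts by key[i mod 2].
For maple: m+4=q, a+11=l, p+4=t, l+11=w, e+4=i.

qltwi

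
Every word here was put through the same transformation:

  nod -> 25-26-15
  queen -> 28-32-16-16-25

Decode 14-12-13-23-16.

n is letter #14 and maps to 25: an offset of 11. The number is (letter's place in the alphabet, a=1) + 11.
Decoding 14-12-13-23-16: 14→(14−11)÷1=3=c, 12→(12−11)÷1=1=a, 13→(13−11)÷1=2=b, 23→(23−11)÷1=12=l, 16→(16−11)÷1=5=e.

cable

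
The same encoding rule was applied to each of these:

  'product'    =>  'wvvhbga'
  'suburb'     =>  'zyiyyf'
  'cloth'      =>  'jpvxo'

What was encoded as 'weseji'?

palace

A repeating key of period 2 is used — shifts +7, +4 over and over.
Reversing it on weseji: w−7=p, e−4=a, s−7=l, e−4=a, j−7=c, i−4=e.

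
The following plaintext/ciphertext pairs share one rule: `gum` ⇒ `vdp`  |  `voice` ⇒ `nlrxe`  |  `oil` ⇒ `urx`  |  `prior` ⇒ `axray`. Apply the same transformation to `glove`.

The output letters match the input read backwards, each shifted +9: gum reversed is mug. Two steps: reverse the string, then apply a Caesar shift of +9.
Applying it to glove: reverse → evolg; then shift: e+9=n, v+9=e, o+9=x, l+9=u, g+9=p.

nexup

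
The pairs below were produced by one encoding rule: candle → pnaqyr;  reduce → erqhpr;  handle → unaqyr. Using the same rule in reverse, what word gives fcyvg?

Compare letters: c→p is +13, a→n is +13, n→a is +13 — a constant shift. Every letter moves 13 places later in the alphabet, wrapping around z→a.
Decoding fcyvg: f−13=s, c−13=p, y−13=l, v−13=i, g−13=t.

split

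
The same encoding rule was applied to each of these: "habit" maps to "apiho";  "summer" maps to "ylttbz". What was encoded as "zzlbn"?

guess

The word is reversed, then every letter is shifted forward by 7.
Undoing it on zzlbn: shift back: z−7=s, z−7=s, l−7=e, b−7=u, n−7=g → sseug; then reverse → guess.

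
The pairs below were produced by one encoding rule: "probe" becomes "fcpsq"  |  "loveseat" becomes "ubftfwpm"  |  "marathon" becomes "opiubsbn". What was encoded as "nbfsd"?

The output letters match the input read backwards, each shifted +1: probe reversed is eborp. Read the word backwards and shift each letter +1.
Decoding nbfsd: shift back: n−1=m, b−1=a, f−1=e, s−1=r, d−1=c → maerc; then reverse → cream.

cream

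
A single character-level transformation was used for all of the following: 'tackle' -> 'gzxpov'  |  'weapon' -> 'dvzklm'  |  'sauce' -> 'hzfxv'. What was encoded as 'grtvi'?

tiger

Each pair mirrors across the alphabet (t↔g, a↔z, c↔x): positions sum to 25. Each letter is replaced by its mirror in the alphabet: a↔z, b↔y, c↔x, and so on (the Atbash cipher).
Reversing it on grtvi: g↔t, r↔i, t↔g, v↔e, i↔r.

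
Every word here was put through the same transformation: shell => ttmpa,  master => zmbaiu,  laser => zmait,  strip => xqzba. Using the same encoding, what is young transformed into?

ovcwg

The output letters match the input read backwards, each shifted +8: shell reversed is llehs. Two steps: reverse the string, then apply a Caesar shift of +8.
On young: reverse → gnuoy; then shift: g+8=o, n+8=v, u+8=c, o+8=w, y+8=g.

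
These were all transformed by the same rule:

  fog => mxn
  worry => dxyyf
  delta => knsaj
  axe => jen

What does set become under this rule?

zna

The shift depends on letter class: consonant f→m is +7, but vowel o→x is +9. Vowels shift forward by 9 and consonants shift forward by 7.
For set: s(cons)+7=z, e(vowel)+9=n, t(cons)+7=a.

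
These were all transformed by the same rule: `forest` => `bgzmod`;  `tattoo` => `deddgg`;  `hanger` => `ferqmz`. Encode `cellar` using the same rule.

imnnez

f(5)→b(1) and o(14)→g(6) fit y≡15x+4 (mod 26); the inverse of 15 mod 26 is 7. Each letter's alphabet position (a=0..z=25) is mapped through 15·x+4 mod 26 — an affine cipher.
For cellar: c(2)→15·2+4≡8=i; e(4)→15·4+4≡12=m; l(11)→15·11+4≡13=n; l(11)→15·11+4≡13=n; a(0)→15·0+4≡4=e; r(17)→15·17+4≡25=z (all mod 26).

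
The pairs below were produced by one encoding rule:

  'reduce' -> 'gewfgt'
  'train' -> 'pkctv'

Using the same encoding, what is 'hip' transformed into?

Two steps: reverse the string, then apply a Caesar shift of +2.
For hip: reverse → pih; then shift: p+2=r, i+2=k, h+2=j.

rkj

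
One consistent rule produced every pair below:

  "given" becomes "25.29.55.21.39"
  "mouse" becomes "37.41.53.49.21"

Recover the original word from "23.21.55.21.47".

g(#7)→25 and i(#9)→29: differences scale by 2, so n = 2·pos + 11. Each letter becomes 2×(its alphabet position, a=1..z=26) + 11.
Reversing it on 23.21.55.21.47: 23→(23−11)÷2=6=f, 21→(21−11)÷2=5=e, 55→(55−11)÷2=22=v, 21→(21−11)÷2=5=e, 47→(47−11)÷2=18=r.

fever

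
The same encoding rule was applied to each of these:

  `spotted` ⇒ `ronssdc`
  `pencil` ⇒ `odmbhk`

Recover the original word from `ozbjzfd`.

package

Compare letters: s→r is +25, p→o is +25, o→n is +25 — a constant shift. It's a constant shift of +25 (ROT25).
Reversing it on ozbjzfd: o−25=p, z−25=a, b−25=c, j−25=k, z−25=a, f−25=g, d−25=e.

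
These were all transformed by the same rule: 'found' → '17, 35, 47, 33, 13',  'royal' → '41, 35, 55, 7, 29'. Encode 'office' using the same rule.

f(#6)→17 and o(#15)→35: differences scale by 2, so n = 2·pos + 5. Each letter becomes 2×(its alphabet position, a=1..z=26) + 5.
On office: o=15→35, f=6→17, f=6→17, i=9→23, c=3→11, e=5→15.

35, 17, 17, 23, 11, 15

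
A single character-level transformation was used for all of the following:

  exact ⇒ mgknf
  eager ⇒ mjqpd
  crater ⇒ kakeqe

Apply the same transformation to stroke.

Each letter shifts forward by (position + 8), i.e. 8, 9, 10, … — the shift grows by one for each successive letter.
On stroke: s+8=a, t+9=c, r+10=b, o+11=z, k+12=w, e+13=r.

acbzwr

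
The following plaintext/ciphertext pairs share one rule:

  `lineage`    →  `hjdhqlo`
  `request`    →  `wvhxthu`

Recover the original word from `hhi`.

fee

The output letters match the input read backwards, each shifted +3: lineage reversed is egaenil. Read the word backwards and shift each letter +3.
Reversing it on hhi: shift back: h−3=e, h−3=e, i−3=f → eef; then reverse → fee.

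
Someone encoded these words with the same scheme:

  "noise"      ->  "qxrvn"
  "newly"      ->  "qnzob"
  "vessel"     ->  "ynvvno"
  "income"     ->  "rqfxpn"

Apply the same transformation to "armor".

Two shifts are in play — +9 for a/e/i/o/u, +3 for every other letter.
For armor: a(vowel)+9=j, r(cons)+3=u, m(cons)+3=p, o(vowel)+9=x, r(cons)+3=u.

jupxu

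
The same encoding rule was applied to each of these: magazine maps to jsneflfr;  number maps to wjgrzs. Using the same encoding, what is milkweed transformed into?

ijjbpqnr

The word is reversed, then every letter is shifted forward by 5.
On milkweed: reverse → deewklim; then shift: d+5=i, e+5=j, e+5=j, w+5=b, k+5=p, l+5=q, i+5=n, m+5=r.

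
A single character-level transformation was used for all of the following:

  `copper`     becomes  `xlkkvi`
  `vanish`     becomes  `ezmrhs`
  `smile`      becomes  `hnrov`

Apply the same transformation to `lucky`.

ofxpb

Letters are reflected about the middle of the alphabet (position → 25−position): Atbash.
Applying it to lucky: l↔o, u↔f, c↔x, k↔p, y↔b.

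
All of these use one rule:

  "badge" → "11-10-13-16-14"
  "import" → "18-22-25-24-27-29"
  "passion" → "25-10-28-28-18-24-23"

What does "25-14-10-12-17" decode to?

b is letter #2 and maps to 11: an offset of 9. The number is (letter's place in the alphabet, a=1) + 9.
Undoing it on 25-14-10-12-17: 25→(25−9)÷1=16=p, 14→(14−9)÷1=5=e, 10→(10−9)÷1=1=a, 12→(12−9)÷1=3=c, 17→(17−9)÷1=8=h.

peach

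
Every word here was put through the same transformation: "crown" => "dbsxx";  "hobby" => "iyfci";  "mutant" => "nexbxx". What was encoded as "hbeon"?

Shifts by position in crown: pos 0: c→d (+1), pos 1: r→b (+10), pos 2: o→s (+4), pos 3: w→x (+1), pos 4: n→x (+10) — repeating every 3. A repeating key of period 3 is used — shifts +1, +10, +4 over and over.
Reversing it on hbeon: h−1=g, b−10=r, e−4=a, o−1=n, n−10=d.

grand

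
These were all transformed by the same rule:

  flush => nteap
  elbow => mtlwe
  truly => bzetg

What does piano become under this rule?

Shifts by position in flush: pos 0: f→n (+8), pos 1: l→t (+8), pos 2: u→e (+10), pos 3: s→a (+8), pos 4: h→p (+8) — repeating every 3. It's a Vigenère-style cipher with numeric key [8,8,10]: position i shifts by key[i mod 3].
Applying it to piano: p+8=x, i+8=q, a+10=k, n+8=v, o+8=w.

xqkvw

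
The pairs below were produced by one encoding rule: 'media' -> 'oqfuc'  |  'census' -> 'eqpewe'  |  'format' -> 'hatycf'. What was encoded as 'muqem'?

kiosk

The shifts repeat in a cycle of length 2: positions 0,1,… shift by +2, +12, then the pattern repeats.
Decoding muqem: m−2=k, u−12=i, q−2=o, e−12=s, m−2=k.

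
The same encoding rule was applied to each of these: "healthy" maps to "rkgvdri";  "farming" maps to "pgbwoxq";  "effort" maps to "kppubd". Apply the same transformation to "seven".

The shift depends on letter class: consonant h→r is +10, but vowel e→k is +6. Two shifts are in play — +6 for a/e/i/o/u, +10 for every other letter.
On seven: s(cons)+10=c, e(vowel)+6=k, v(cons)+10=f, e(vowel)+6=k, n(cons)+10=x.

ckfkx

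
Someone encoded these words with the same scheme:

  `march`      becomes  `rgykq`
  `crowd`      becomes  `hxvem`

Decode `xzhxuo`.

staple

In march: m→r is +5, a→g is +6, r→y is +7, c→k is +8 — the shift increases by 1 each position. Each letter shifts forward by (position + 5), i.e. 5, 6, 7, … — the shift grows by one for each successive letter.
Undoing it on xzhxuo: x−5=s, z−6=t, h−7=a, x−8=p, u−9=l, o−10=e.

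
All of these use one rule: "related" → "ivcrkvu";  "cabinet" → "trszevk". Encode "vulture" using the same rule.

mlckliv

Compare letters: r→i is +17, e→v is +17, l→c is +17 — a constant shift. Every letter moves 17 places later in the alphabet, wrapping around z→a.
Applying it to vulture: v+17=m, u+17=l, l+17=c, t+17=k, u+17=l, r+17=i, e+17=v.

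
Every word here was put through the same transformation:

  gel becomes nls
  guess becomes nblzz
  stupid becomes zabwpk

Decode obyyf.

hurry

Compare letters: g→n is +7, e→l is +7, l→s is +7 — a constant shift. This is a Caesar cipher with shift 7.
Reversing it on obyyf: o−7=h, b−7=u, y−7=r, y−7=r, f−7=y.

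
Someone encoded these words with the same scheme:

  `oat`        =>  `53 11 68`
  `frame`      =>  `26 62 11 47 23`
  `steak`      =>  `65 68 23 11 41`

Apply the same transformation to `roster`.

62 53 65 68 23 62

o(#15)→53 and a(#1)→11: differences scale by 3, so n = 3·pos + 8. The formula is n = 3×(alphabet index, a=1) + 8.
On roster: r=18→62, o=15→53, s=19→65, t=20→68, e=5→23, r=18→62.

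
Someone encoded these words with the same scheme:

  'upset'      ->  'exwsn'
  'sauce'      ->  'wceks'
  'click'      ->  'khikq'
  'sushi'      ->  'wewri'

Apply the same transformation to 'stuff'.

wnejj

u(20)→e(4) and p(15)→x(23) fit y≡17x+2 (mod 26); the inverse of 17 mod 26 is 23. This is an affine cipher: with a=0,…,z=25, each position x becomes (17x+2) mod 26.
For stuff: s(18)→17·18+2≡22=w; t(19)→17·19+2≡13=n; u(20)→17·20+2≡4=e; f(5)→17·5+2≡9=j; f(5)→17·5+2≡9=j (all mod 26).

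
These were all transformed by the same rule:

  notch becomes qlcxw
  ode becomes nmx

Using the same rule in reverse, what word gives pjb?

sag

The output letters match the input read backwards, each shifted +9: notch reversed is hcton. Two steps: reverse the string, then apply a Caesar shift of +9.
Decoding pjb: shift back: p−9=g, j−9=a, b−9=s → gas; then reverse → sag.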